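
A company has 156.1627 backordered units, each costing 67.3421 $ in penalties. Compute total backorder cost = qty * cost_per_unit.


Total = 156.1627 * 67.3421 = 10516.3242

10516.3242 $


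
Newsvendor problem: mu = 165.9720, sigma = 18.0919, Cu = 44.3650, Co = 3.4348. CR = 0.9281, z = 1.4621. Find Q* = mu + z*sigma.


CR = Cu/(Cu+Co) = 44.3650/(44.3650+3.4348) = 0.9281
z = 1.4621
Q* = 165.9720 + 1.4621 * 18.0919 = 192.4242

192.4242 units


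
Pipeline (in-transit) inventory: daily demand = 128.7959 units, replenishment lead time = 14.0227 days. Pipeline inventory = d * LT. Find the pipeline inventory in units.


Pipeline = 128.7959 * 14.0227 = 1806.0663

1806.0663 units


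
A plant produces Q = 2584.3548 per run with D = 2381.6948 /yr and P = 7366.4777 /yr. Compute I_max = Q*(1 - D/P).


D/P = 0.3233
1 - D/P = 0.6767
I_max = 2584.3548 * 0.6767 = 1748.7934

1748.7934 units


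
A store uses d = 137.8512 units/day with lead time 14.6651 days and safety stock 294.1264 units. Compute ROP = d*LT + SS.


d*LT = 137.8512 * 14.6651 = 2021.6016
ROP = 2021.6016 + 294.1264 = 2315.7280

2315.7280 units


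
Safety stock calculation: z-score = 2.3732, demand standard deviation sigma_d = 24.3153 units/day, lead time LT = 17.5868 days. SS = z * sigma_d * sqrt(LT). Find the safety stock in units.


sqrt(LT) = sqrt(17.5868) = 4.1937
SS = 2.3732 * 24.3153 * 4.1937 = 241.9956

241.9956 units


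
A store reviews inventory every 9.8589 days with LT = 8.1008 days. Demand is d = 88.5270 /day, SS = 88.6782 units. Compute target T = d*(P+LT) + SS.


P + LT = 17.9597
d*(P+LT) = 88.5270 * 17.9597 = 1589.9184
T = 1589.9184 + 88.6782 = 1678.5966

1678.5966 units


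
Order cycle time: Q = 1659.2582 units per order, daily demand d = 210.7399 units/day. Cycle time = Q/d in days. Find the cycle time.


Cycle = 1659.2582 / 210.7399 = 7.8735

7.8735 days


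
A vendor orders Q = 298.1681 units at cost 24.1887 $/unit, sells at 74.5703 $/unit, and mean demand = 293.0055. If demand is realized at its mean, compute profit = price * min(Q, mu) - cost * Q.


Sales at mu = min(298.1681, 293.0055) = 293.0055
Revenue = 74.5703 * 293.0055 = 21849.5080
Total cost = 24.1887 * 298.1681 = 7212.2987
Profit = 21849.5080 - 7212.2987 = 14637.2093

14637.2093 $


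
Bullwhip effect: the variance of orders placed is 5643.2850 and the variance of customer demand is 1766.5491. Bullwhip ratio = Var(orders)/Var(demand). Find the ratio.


BW = 5643.2850 / 1766.5491 = 3.1945

3.1945


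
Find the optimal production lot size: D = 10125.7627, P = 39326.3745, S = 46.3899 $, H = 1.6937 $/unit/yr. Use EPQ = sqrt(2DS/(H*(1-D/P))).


1 - D/P = 1 - 0.2575 = 0.7425
H*(1-D/P) = 1.2576
2DS = 939466.2382
EPQ = sqrt(747027.6035) = 864.3076

864.3076 units


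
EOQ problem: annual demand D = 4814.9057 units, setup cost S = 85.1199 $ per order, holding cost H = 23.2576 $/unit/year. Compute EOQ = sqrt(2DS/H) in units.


2*D*S = 2 * 4814.9057 * 85.1199 = 819688.5834
2*D*S/H = 35243.9024
EOQ = sqrt(35243.9024) = 187.7336

187.7336 units


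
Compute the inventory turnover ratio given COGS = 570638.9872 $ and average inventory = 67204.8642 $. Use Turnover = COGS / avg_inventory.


Turnover = 570638.9872 / 67204.8642 = 8.4910

8.4910


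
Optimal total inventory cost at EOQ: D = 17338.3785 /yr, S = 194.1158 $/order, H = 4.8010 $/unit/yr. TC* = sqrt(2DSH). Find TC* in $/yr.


2*D*S*H = 32317002.1534
TC* = sqrt(32317002.1534) = 5684.8045

5684.8045 $/yr


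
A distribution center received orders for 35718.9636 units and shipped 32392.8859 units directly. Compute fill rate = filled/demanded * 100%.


FR = 32392.8859 / 35718.9636 * 100 = 90.6882

90.6882%


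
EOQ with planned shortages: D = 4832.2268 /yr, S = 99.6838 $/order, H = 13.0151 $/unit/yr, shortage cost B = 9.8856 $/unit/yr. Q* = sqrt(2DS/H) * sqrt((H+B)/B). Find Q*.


sqrt(2DS/H) = 272.0678
sqrt((H+B)/B) = 1.5220
Q* = 272.0678 * 1.5220 = 414.0951

414.0951 units


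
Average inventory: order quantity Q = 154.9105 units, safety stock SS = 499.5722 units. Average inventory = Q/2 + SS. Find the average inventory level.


Q/2 = 77.4553
Avg = 77.4553 + 499.5722 = 577.0275

577.0275 units


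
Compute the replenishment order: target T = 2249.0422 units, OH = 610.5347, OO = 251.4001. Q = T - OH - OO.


Inventory position = OH + OO = 610.5347 + 251.4001 = 861.9348
Q = 2249.0422 - 861.9348 = 1387.1074

1387.1074 units


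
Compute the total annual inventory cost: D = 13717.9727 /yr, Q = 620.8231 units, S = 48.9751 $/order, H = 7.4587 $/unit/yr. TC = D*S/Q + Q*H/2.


Ordering cost = D*S/Q = 1082.1748
Holding cost = Q*H/2 = 2315.2666
TC = 1082.1748 + 2315.2666 = 3397.4414

3397.4414 $/yr


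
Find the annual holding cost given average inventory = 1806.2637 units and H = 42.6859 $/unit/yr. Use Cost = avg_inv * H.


Cost = 1806.2637 * 42.6859 = 77101.9917

77101.9917 $/yr


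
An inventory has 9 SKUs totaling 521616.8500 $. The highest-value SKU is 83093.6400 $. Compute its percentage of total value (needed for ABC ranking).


Top item = 83093.6400
Total = 521616.8500
Percentage = 83093.6400 / 521616.8500 * 100 = 15.9300

15.9300%


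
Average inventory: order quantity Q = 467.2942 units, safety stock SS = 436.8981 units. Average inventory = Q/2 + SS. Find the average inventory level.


Q/2 = 233.6471
Avg = 233.6471 + 436.8981 = 670.5452

670.5452 units


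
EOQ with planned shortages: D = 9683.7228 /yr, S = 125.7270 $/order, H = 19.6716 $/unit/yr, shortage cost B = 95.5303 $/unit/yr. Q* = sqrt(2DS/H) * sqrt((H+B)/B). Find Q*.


sqrt(2DS/H) = 351.8282
sqrt((H+B)/B) = 1.0981
Q* = 351.8282 * 1.0981 = 386.3580

386.3580 units


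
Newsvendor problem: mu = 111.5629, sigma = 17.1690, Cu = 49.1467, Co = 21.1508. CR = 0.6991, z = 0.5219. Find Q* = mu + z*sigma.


CR = Cu/(Cu+Co) = 49.1467/(49.1467+21.1508) = 0.6991
z = 0.5219
Q* = 111.5629 + 0.5219 * 17.1690 = 120.5234

120.5234 units


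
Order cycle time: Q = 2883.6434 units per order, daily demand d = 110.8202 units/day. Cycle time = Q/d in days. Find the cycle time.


Cycle = 2883.6434 / 110.8202 = 26.0209

26.0209 days


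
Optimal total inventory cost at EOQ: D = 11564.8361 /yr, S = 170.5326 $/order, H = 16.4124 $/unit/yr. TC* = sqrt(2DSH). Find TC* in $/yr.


2*D*S*H = 64736465.5565
TC* = sqrt(64736465.5565) = 8045.8974

8045.8974 $/yr


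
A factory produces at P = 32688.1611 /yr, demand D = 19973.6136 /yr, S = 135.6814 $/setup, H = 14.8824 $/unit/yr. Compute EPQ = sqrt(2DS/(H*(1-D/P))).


1 - D/P = 1 - 0.6110 = 0.3890
H*(1-D/P) = 5.7887
2DS = 5420095.7126
EPQ = sqrt(936318.4124) = 967.6355

967.6355 units


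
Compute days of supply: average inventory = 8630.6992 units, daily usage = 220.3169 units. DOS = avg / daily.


DOS = 8630.6992 / 220.3169 = 39.1740

39.1740 days


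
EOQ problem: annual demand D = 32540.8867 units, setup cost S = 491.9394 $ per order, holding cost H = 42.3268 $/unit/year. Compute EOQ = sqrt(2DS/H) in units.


2*D*S = 2 * 32540.8867 * 491.9394 = 32016288.5573
2*D*S/H = 756407.0177
EOQ = sqrt(756407.0177) = 869.7166

869.7166 units


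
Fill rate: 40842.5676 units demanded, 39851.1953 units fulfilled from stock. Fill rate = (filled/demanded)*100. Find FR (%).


FR = 39851.1953 / 40842.5676 * 100 = 97.5727

97.5727%


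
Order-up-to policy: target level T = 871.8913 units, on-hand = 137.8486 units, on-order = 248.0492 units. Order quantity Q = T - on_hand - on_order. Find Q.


Inventory position = OH + OO = 137.8486 + 248.0492 = 385.8978
Q = 871.8913 - 385.8978 = 485.9935

485.9935 units


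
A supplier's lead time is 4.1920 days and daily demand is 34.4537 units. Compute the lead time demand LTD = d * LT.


LTD = 34.4537 * 4.1920 = 144.4299

144.4299 units


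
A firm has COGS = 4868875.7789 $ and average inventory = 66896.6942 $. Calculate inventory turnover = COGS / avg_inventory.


Turnover = 4868875.7789 / 66896.6942 = 72.7820

72.7820


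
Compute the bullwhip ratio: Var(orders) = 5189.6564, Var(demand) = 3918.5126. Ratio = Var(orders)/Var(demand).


BW = 5189.6564 / 3918.5126 = 1.3244

1.3244


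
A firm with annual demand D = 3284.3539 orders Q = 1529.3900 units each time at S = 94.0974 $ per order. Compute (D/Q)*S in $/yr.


Number of orders = D/Q = 2.1475
Cost = 2.1475 * 94.0974 = 202.0735

202.0735 $/yr


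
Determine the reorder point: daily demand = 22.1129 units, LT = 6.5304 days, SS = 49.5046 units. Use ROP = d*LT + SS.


d*LT = 22.1129 * 6.5304 = 144.4061
ROP = 144.4061 + 49.5046 = 193.9107

193.9107 units


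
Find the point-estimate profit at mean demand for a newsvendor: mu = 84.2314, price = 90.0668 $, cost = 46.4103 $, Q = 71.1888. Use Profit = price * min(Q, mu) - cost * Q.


Sales at mu = min(71.1888, 84.2314) = 71.1888
Revenue = 90.0668 * 71.1888 = 6411.7474
Total cost = 46.4103 * 71.1888 = 3303.8936
Profit = 6411.7474 - 3303.8936 = 3107.8538

3107.8538 $


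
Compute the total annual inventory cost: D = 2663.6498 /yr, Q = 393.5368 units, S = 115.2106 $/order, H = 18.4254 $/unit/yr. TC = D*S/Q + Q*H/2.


Ordering cost = D*S/Q = 779.8018
Holding cost = Q*H/2 = 3625.5365
TC = 779.8018 + 3625.5365 = 4405.3382

4405.3382 $/yr


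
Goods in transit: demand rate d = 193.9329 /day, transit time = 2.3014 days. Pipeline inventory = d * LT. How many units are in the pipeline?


Pipeline = 193.9329 * 2.3014 = 446.3172

446.3172 units


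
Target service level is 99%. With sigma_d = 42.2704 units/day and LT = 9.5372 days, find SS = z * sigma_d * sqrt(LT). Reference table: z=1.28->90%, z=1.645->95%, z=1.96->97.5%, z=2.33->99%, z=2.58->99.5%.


From the table, SL = 99% corresponds to z = 2.33
sqrt(LT) = sqrt(9.5372) = 3.0882
SS = 2.33 * 42.2704 * 3.0882 = 304.1604

304.1604 units


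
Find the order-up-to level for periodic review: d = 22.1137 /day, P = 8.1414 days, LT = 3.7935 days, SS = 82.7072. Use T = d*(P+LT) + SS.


P + LT = 11.9349
d*(P+LT) = 22.1137 * 11.9349 = 263.9248
T = 263.9248 + 82.7072 = 346.6320

346.6320 units


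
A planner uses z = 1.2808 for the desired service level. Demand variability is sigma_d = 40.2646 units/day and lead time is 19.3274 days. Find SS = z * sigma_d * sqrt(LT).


sqrt(LT) = sqrt(19.3274) = 4.3963
SS = 1.2808 * 40.2646 * 4.3963 = 226.7208

226.7208 units


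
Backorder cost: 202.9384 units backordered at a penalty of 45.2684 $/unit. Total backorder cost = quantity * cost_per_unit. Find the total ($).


Total = 202.9384 * 45.2684 = 9186.6967

9186.6967 $


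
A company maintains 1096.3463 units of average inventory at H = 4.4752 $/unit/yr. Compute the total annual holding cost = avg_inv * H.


Cost = 1096.3463 * 4.4752 = 4906.3690

4906.3690 $/yr


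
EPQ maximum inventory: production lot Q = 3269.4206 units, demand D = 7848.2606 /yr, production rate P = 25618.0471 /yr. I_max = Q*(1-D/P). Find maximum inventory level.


D/P = 0.3064
1 - D/P = 0.6936
I_max = 3269.4206 * 0.6936 = 2267.8117

2267.8117 units


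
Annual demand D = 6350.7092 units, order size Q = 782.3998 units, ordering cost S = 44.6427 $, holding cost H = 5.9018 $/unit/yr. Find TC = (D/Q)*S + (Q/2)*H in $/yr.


Ordering cost = D*S/Q = 362.3631
Holding cost = Q*H/2 = 2308.7836
TC = 362.3631 + 2308.7836 = 2671.1467

2671.1467 $/yr


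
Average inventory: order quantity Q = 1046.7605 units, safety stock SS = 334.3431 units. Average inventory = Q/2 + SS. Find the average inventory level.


Q/2 = 523.3803
Avg = 523.3803 + 334.3431 = 857.7233

857.7233 units


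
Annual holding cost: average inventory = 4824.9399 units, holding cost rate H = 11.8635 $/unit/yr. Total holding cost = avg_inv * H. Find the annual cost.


Cost = 4824.9399 * 11.8635 = 57240.6745

57240.6745 $/yr


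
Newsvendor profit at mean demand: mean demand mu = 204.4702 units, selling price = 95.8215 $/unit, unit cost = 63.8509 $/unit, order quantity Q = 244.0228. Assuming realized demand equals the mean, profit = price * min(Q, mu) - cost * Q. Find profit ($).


Sales at mu = min(244.0228, 204.4702) = 204.4702
Revenue = 95.8215 * 204.4702 = 19592.6413
Total cost = 63.8509 * 244.0228 = 15581.0754
Profit = 19592.6413 - 15581.0754 = 4011.5659

4011.5659 $


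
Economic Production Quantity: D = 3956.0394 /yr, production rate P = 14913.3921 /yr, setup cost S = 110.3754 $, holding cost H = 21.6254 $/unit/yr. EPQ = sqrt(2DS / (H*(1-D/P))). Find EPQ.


1 - D/P = 1 - 0.2653 = 0.7347
H*(1-D/P) = 15.8889
2DS = 873298.8624
EPQ = sqrt(54962.8875) = 234.4417

234.4417 units


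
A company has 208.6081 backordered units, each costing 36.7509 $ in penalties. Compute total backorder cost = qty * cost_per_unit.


Total = 208.6081 * 36.7509 = 7666.5354

7666.5354 $


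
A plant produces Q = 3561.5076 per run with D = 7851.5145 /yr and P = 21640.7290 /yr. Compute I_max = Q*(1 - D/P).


D/P = 0.3628
1 - D/P = 0.6372
I_max = 3561.5076 * 0.6372 = 2269.3502

2269.3502 units


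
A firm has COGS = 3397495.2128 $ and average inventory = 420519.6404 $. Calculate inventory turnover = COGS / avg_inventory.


Turnover = 3397495.2128 / 420519.6404 = 8.0793

8.0793


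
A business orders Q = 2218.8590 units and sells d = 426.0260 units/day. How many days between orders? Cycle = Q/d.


Cycle = 2218.8590 / 426.0260 = 5.2083

5.2083 days


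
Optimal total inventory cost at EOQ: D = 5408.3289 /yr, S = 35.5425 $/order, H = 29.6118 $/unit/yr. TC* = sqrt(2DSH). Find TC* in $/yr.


2*D*S*H = 11384287.8943
TC* = sqrt(11384287.8943) = 3374.0610

3374.0610 $/yr


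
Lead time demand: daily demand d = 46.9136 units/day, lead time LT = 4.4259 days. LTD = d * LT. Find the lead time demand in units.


LTD = 46.9136 * 4.4259 = 207.6349

207.6349 units


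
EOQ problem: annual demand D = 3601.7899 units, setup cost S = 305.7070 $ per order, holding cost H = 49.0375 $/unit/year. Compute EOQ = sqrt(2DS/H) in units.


2*D*S = 2 * 3601.7899 * 305.7070 = 2202184.7699
2*D*S/H = 44908.1778
EOQ = sqrt(44908.1778) = 211.9155

211.9155 units


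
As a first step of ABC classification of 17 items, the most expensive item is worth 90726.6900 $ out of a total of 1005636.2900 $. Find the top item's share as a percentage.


Top item = 90726.6900
Total = 1005636.2900
Percentage = 90726.6900 / 1005636.2900 * 100 = 9.0218

9.0218%


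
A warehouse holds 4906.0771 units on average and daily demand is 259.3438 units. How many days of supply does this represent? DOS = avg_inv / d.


DOS = 4906.0771 / 259.3438 = 18.9173

18.9173 days


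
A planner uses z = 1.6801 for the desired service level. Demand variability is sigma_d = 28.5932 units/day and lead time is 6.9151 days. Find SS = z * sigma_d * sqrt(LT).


sqrt(LT) = sqrt(6.9151) = 2.6297
SS = 1.6801 * 28.5932 * 2.6297 = 126.3273

126.3273 units


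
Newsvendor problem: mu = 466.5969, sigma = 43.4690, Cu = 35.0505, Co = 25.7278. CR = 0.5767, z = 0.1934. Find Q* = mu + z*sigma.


CR = Cu/(Cu+Co) = 35.0505/(35.0505+25.7278) = 0.5767
z = 0.1934
Q* = 466.5969 + 0.1934 * 43.4690 = 475.0038

475.0038 units


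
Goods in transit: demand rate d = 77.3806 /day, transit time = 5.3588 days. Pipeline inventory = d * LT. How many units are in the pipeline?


Pipeline = 77.3806 * 5.3588 = 414.6672

414.6672 units


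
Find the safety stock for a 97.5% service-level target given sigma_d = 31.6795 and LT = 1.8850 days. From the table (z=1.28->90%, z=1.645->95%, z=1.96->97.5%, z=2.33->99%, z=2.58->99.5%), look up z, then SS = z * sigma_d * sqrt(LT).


From the table, SL = 97.5% corresponds to z = 1.96
sqrt(LT) = sqrt(1.8850) = 1.3730
SS = 1.96 * 31.6795 * 1.3730 = 85.2492

85.2492 units


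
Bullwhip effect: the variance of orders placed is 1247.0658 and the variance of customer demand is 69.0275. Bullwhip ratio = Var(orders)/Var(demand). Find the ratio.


BW = 1247.0658 / 69.0275 = 18.0662

18.0662


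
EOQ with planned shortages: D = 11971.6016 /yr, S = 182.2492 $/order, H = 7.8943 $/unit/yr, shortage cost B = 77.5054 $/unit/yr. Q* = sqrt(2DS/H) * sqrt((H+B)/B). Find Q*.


sqrt(2DS/H) = 743.4763
sqrt((H+B)/B) = 1.0497
Q* = 743.4763 * 1.0497 = 780.4217

780.4217 units


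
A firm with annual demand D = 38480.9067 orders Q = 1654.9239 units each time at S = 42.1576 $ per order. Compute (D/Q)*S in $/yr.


Number of orders = D/Q = 23.2524
Cost = 23.2524 * 42.1576 = 980.2642

980.2642 $/yr


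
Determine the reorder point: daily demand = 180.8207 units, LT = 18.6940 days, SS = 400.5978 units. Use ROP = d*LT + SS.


d*LT = 180.8207 * 18.6940 = 3380.2622
ROP = 3380.2622 + 400.5978 = 3780.8600

3780.8600 units


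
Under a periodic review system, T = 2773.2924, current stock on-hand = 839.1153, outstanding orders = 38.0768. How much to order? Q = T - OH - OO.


Inventory position = OH + OO = 839.1153 + 38.0768 = 877.1921
Q = 2773.2924 - 877.1921 = 1896.1003

1896.1003 units


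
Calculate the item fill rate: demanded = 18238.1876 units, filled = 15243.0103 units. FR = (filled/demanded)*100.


FR = 15243.0103 / 18238.1876 * 100 = 83.5774

83.5774%


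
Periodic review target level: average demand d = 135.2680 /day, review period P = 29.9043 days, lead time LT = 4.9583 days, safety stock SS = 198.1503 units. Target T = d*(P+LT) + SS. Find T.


P + LT = 34.8626
d*(P+LT) = 135.2680 * 34.8626 = 4715.7942
T = 4715.7942 + 198.1503 = 4913.9445

4913.9445 units


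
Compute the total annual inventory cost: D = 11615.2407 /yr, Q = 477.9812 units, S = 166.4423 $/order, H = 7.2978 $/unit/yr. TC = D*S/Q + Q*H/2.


Ordering cost = D*S/Q = 4044.6515
Holding cost = Q*H/2 = 1744.1056
TC = 4044.6515 + 1744.1056 = 5788.7571

5788.7571 $/yr


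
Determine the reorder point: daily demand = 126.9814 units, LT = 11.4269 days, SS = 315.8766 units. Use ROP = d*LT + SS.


d*LT = 126.9814 * 11.4269 = 1451.0038
ROP = 1451.0038 + 315.8766 = 1766.8804

1766.8804 units


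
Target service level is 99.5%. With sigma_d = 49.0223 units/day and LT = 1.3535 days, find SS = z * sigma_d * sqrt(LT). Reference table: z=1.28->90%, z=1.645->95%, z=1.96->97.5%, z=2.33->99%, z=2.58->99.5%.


From the table, SL = 99.5% corresponds to z = 2.58
sqrt(LT) = sqrt(1.3535) = 1.1634
SS = 2.58 * 49.0223 * 1.1634 = 147.1440

147.1440 units


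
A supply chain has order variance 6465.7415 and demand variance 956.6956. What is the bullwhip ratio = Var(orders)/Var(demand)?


BW = 6465.7415 / 956.6956 = 6.7584

6.7584


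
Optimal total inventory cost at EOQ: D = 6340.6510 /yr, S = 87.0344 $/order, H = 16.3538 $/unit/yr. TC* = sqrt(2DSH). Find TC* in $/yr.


2*D*S*H = 18049844.5975
TC* = sqrt(18049844.5975) = 4248.5109

4248.5109 $/yr


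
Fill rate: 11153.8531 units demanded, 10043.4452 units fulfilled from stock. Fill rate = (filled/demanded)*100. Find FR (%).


FR = 10043.4452 / 11153.8531 * 100 = 90.0446

90.0446%


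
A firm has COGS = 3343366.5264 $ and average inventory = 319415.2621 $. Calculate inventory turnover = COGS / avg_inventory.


Turnover = 3343366.5264 / 319415.2621 = 10.4671

10.4671


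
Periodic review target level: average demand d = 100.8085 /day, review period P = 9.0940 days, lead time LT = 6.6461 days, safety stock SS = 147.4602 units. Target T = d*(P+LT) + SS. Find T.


P + LT = 15.7401
d*(P+LT) = 100.8085 * 15.7401 = 1586.7359
T = 1586.7359 + 147.4602 = 1734.1961

1734.1961 units


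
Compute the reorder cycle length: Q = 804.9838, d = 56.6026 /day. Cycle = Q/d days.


Cycle = 804.9838 / 56.6026 = 14.2217

14.2217 days


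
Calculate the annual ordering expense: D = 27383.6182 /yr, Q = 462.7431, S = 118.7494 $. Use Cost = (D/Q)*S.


Number of orders = D/Q = 59.1767
Cost = 59.1767 * 118.7494 = 7027.1998

7027.1998 $/yr


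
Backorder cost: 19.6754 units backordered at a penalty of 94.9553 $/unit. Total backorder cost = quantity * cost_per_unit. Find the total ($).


Total = 19.6754 * 94.9553 = 1868.2835

1868.2835 $


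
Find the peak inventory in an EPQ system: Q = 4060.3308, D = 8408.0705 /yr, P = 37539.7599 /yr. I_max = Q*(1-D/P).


D/P = 0.2240
1 - D/P = 0.7760
I_max = 4060.3308 * 0.7760 = 3150.9071

3150.9071 units


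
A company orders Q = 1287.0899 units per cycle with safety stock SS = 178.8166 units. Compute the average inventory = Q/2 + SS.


Q/2 = 643.5449
Avg = 643.5449 + 178.8166 = 822.3615

822.3615 units


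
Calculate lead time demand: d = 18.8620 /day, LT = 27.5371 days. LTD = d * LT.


LTD = 18.8620 * 27.5371 = 519.4048

519.4048 units


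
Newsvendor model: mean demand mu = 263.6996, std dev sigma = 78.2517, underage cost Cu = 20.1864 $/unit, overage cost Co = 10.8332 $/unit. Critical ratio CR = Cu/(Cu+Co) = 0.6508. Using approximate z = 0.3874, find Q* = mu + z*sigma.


CR = Cu/(Cu+Co) = 20.1864/(20.1864+10.8332) = 0.6508
z = 0.3874
Q* = 263.6996 + 0.3874 * 78.2517 = 294.0143

294.0143 units


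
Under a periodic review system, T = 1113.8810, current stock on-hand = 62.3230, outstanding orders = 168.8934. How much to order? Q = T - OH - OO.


Inventory position = OH + OO = 62.3230 + 168.8934 = 231.2164
Q = 1113.8810 - 231.2164 = 882.6646

882.6646 units


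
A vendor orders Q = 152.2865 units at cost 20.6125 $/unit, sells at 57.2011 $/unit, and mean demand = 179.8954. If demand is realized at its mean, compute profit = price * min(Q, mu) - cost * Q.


Sales at mu = min(152.2865, 179.8954) = 152.2865
Revenue = 57.2011 * 152.2865 = 8710.9553
Total cost = 20.6125 * 152.2865 = 3139.0055
Profit = 8710.9553 - 3139.0055 = 5571.9498

5571.9498 $


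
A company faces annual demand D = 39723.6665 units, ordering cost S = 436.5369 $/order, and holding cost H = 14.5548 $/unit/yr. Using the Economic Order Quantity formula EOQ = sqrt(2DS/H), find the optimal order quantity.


2*D*S = 2 * 39723.6665 * 436.5369 = 34681692.4611
2*D*S/H = 2382835.3850
EOQ = sqrt(2382835.3850) = 1543.6435

1543.6435 units


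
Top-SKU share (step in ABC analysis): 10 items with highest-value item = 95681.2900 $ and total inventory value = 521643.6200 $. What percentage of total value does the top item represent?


Top item = 95681.2900
Total = 521643.6200
Percentage = 95681.2900 / 521643.6200 * 100 = 18.3423

18.3423%


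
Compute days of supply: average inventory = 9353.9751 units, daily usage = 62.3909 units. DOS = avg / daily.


DOS = 9353.9751 / 62.3909 = 149.9253

149.9253 days


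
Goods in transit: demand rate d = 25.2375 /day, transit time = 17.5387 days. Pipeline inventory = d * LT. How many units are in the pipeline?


Pipeline = 25.2375 * 17.5387 = 442.6329

442.6329 units


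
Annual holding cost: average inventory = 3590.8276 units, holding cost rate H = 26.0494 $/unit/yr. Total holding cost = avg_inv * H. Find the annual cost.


Cost = 3590.8276 * 26.0494 = 93538.9045

93538.9045 $/yr


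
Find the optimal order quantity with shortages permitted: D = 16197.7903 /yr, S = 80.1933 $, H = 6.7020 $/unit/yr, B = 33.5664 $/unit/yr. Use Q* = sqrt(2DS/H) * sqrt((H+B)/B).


sqrt(2DS/H) = 622.6009
sqrt((H+B)/B) = 1.0953
Q* = 622.6009 * 1.0953 = 681.9296

681.9296 units


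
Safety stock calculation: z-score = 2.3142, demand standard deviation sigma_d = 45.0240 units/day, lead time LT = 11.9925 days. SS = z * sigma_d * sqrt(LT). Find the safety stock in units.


sqrt(LT) = sqrt(11.9925) = 3.4630
SS = 2.3142 * 45.0240 * 3.4630 = 360.8277

360.8277 units


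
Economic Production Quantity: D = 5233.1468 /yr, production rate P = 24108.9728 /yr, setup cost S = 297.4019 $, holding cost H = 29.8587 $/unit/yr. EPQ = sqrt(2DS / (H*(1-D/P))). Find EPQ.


1 - D/P = 1 - 0.2171 = 0.7829
H*(1-D/P) = 23.3775
2DS = 3112695.6026
EPQ = sqrt(133149.1807) = 364.8961

364.8961 units


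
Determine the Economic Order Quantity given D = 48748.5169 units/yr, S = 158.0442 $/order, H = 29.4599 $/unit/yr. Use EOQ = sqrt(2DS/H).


2*D*S = 2 * 48748.5169 * 158.0442 = 15408840.7093
2*D*S/H = 523044.5694
EOQ = sqrt(523044.5694) = 723.2182

723.2182 units


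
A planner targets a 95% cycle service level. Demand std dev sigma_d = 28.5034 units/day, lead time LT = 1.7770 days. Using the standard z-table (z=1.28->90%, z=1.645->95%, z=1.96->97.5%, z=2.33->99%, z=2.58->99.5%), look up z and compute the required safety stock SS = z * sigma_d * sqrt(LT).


From the table, SL = 95% corresponds to z = 1.645
sqrt(LT) = sqrt(1.7770) = 1.3330
SS = 1.645 * 28.5034 * 1.3330 = 62.5038

62.5038 units


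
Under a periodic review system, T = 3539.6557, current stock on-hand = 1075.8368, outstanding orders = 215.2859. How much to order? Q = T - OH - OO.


Inventory position = OH + OO = 1075.8368 + 215.2859 = 1291.1227
Q = 3539.6557 - 1291.1227 = 2248.5330

2248.5330 units


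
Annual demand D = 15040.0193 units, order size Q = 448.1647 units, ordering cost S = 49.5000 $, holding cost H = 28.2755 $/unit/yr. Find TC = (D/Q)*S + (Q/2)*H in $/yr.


Ordering cost = D*S/Q = 1661.1771
Holding cost = Q*H/2 = 6336.0405
TC = 1661.1771 + 6336.0405 = 7997.2176

7997.2176 $/yr


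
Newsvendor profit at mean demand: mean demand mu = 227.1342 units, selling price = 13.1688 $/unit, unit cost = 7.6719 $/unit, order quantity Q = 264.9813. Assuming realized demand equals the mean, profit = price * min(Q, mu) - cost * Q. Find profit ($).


Sales at mu = min(264.9813, 227.1342) = 227.1342
Revenue = 13.1688 * 227.1342 = 2991.0849
Total cost = 7.6719 * 264.9813 = 2032.9100
Profit = 2991.0849 - 2032.9100 = 958.1748

958.1748 $


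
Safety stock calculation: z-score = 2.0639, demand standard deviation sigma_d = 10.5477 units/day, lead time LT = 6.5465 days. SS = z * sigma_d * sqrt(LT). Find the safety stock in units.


sqrt(LT) = sqrt(6.5465) = 2.5586
SS = 2.0639 * 10.5477 * 2.5586 = 55.6995

55.6995 units


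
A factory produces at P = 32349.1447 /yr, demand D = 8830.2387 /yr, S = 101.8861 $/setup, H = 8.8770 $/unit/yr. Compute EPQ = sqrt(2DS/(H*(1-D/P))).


1 - D/P = 1 - 0.2730 = 0.7270
H*(1-D/P) = 6.4539
2DS = 1799357.1664
EPQ = sqrt(278802.6159) = 528.0176

528.0176 units


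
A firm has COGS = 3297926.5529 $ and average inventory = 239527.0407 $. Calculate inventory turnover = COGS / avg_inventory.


Turnover = 3297926.5529 / 239527.0407 = 13.7685

13.7685


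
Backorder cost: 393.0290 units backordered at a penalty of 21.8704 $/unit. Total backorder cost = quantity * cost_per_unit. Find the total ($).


Total = 393.0290 * 21.8704 = 8595.7014

8595.7014 $


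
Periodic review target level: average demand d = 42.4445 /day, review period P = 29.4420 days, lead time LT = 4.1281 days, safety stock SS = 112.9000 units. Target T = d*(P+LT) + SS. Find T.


P + LT = 33.5701
d*(P+LT) = 42.4445 * 33.5701 = 1424.8661
T = 1424.8661 + 112.9000 = 1537.7661

1537.7661 units


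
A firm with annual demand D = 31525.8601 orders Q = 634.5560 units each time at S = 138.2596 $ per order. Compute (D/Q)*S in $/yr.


Number of orders = D/Q = 49.6818
Cost = 49.6818 * 138.2596 = 6868.9805

6868.9805 $/yr


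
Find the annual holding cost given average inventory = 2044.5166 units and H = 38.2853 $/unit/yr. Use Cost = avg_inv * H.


Cost = 2044.5166 * 38.2853 = 78274.9314

78274.9314 $/yr


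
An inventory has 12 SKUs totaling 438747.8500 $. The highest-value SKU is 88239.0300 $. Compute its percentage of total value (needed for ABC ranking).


Top item = 88239.0300
Total = 438747.8500
Percentage = 88239.0300 / 438747.8500 * 100 = 20.1116

20.1116%


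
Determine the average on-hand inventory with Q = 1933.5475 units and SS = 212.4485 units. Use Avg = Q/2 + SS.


Q/2 = 966.7737
Avg = 966.7737 + 212.4485 = 1179.2223

1179.2223 units


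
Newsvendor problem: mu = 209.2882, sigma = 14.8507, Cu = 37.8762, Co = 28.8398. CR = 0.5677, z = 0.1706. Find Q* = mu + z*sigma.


CR = Cu/(Cu+Co) = 37.8762/(37.8762+28.8398) = 0.5677
z = 0.1706
Q* = 209.2882 + 0.1706 * 14.8507 = 211.8217

211.8217 units


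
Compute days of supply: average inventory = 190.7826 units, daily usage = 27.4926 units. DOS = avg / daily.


DOS = 190.7826 / 27.4926 = 6.9394

6.9394 days


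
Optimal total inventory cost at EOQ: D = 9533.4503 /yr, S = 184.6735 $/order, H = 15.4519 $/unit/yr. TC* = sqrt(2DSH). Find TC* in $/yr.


2*D*S*H = 54408477.2773
TC* = sqrt(54408477.2773) = 7376.2102

7376.2102 $/yr


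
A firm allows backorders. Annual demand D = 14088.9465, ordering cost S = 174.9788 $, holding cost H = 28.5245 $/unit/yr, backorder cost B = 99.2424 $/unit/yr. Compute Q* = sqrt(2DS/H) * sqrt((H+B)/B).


sqrt(2DS/H) = 415.7555
sqrt((H+B)/B) = 1.1346
Q* = 415.7555 * 1.1346 = 471.7354

471.7354 units


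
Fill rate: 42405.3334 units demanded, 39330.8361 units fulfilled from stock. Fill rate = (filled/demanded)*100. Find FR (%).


FR = 39330.8361 / 42405.3334 * 100 = 92.7497

92.7497%


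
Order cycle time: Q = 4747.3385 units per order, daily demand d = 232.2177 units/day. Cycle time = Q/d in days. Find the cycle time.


Cycle = 4747.3385 / 232.2177 = 20.4435

20.4435 days


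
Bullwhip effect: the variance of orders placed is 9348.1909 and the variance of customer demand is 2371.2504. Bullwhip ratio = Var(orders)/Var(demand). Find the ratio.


BW = 9348.1909 / 2371.2504 = 3.9423

3.9423


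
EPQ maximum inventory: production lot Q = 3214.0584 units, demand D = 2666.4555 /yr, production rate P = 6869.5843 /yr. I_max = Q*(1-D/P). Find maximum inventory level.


D/P = 0.3882
1 - D/P = 0.6118
I_max = 3214.0584 * 0.6118 = 1966.5093

1966.5093 units


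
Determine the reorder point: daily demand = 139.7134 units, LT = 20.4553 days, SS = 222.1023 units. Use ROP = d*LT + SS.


d*LT = 139.7134 * 20.4553 = 2857.8795
ROP = 2857.8795 + 222.1023 = 3079.9818

3079.9818 units


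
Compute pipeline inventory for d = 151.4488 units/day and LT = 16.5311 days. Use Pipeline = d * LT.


Pipeline = 151.4488 * 16.5311 = 2503.6153

2503.6153 units


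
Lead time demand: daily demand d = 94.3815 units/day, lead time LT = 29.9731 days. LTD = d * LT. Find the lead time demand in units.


LTD = 94.3815 * 29.9731 = 2828.9061

2828.9061 units


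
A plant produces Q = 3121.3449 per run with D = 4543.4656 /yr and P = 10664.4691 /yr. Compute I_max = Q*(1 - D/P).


D/P = 0.4260
1 - D/P = 0.5740
I_max = 3121.3449 * 0.5740 = 1791.5344

1791.5344 units


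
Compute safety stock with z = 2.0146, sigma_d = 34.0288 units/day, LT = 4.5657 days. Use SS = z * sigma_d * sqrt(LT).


sqrt(LT) = sqrt(4.5657) = 2.1367
SS = 2.0146 * 34.0288 * 2.1367 = 146.4836

146.4836 units


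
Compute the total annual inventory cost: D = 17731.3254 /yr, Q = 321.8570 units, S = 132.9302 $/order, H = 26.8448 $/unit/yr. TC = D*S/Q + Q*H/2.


Ordering cost = D*S/Q = 7323.2169
Holding cost = Q*H/2 = 4320.0934
TC = 7323.2169 + 4320.0934 = 11643.3103

11643.3103 $/yr


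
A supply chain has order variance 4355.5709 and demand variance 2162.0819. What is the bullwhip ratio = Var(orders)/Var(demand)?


BW = 4355.5709 / 2162.0819 = 2.0145

2.0145


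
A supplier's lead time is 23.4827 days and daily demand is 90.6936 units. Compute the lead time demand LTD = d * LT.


LTD = 90.6936 * 23.4827 = 2129.7306

2129.7306 units


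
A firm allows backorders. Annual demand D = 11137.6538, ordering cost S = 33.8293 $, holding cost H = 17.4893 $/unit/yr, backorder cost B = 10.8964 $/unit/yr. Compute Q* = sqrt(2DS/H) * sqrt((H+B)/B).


sqrt(2DS/H) = 207.5736
sqrt((H+B)/B) = 1.6140
Q* = 207.5736 * 1.6140 = 335.0275

335.0275 units


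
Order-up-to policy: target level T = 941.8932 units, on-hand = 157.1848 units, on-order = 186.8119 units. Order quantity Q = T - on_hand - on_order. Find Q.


Inventory position = OH + OO = 157.1848 + 186.8119 = 343.9967
Q = 941.8932 - 343.9967 = 597.8965

597.8965 units


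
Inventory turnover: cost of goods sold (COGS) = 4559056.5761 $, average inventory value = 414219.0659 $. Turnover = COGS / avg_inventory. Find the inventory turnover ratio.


Turnover = 4559056.5761 / 414219.0659 = 11.0064

11.0064


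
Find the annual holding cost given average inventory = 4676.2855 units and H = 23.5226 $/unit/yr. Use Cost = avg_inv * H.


Cost = 4676.2855 * 23.5226 = 109998.3933

109998.3933 $/yr


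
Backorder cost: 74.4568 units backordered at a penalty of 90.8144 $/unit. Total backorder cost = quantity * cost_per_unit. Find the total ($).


Total = 74.4568 * 90.8144 = 6761.7496

6761.7496 $


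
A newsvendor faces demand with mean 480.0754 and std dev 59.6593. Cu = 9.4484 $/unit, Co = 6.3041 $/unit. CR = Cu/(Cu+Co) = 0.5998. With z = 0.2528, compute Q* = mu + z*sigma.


CR = Cu/(Cu+Co) = 9.4484/(9.4484+6.3041) = 0.5998
z = 0.2528
Q* = 480.0754 + 0.2528 * 59.6593 = 495.1573

495.1573 units


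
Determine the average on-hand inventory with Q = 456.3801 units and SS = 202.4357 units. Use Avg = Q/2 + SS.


Q/2 = 228.1901
Avg = 228.1901 + 202.4357 = 430.6258

430.6258 units


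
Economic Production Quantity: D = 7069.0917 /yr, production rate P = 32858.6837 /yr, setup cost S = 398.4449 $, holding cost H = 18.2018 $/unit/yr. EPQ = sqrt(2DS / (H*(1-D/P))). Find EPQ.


1 - D/P = 1 - 0.2151 = 0.7849
H*(1-D/P) = 14.2859
2DS = 5633287.0710
EPQ = sqrt(394324.0227) = 627.9522

627.9522 units


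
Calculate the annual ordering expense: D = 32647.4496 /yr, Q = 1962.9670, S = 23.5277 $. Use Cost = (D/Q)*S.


Number of orders = D/Q = 16.6317
Cost = 16.6317 * 23.5277 = 391.3053

391.3053 $/yr


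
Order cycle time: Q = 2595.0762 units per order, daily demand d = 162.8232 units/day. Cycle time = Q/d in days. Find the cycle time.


Cycle = 2595.0762 / 162.8232 = 15.9380

15.9380 days


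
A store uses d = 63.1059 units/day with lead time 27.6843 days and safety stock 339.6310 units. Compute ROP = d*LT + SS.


d*LT = 63.1059 * 27.6843 = 1747.0427
ROP = 1747.0427 + 339.6310 = 2086.6737

2086.6737 units


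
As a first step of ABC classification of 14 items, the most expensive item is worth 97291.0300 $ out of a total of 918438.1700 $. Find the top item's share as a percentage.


Top item = 97291.0300
Total = 918438.1700
Percentage = 97291.0300 / 918438.1700 * 100 = 10.5931

10.5931%


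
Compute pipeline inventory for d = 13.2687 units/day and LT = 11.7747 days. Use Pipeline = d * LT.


Pipeline = 13.2687 * 11.7747 = 156.2350

156.2350 units


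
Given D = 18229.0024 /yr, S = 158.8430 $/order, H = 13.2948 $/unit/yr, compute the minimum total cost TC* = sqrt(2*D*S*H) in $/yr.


2*D*S*H = 76991501.0767
TC* = sqrt(76991501.0767) = 8774.4801

8774.4801 $/yr


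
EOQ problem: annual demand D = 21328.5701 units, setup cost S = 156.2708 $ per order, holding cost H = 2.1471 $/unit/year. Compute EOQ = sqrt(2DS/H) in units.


2*D*S = 2 * 21328.5701 * 156.2708 = 6666065.4248
2*D*S/H = 3104683.2587
EOQ = sqrt(3104683.2587) = 1762.0111

1762.0111 units


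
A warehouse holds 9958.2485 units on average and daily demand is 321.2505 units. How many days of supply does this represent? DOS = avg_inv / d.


DOS = 9958.2485 / 321.2505 = 30.9984

30.9984 days


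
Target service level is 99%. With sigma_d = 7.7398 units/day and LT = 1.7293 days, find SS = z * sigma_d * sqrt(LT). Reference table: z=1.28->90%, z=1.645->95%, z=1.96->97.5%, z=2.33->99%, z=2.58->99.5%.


From the table, SL = 99% corresponds to z = 2.33
sqrt(LT) = sqrt(1.7293) = 1.3150
SS = 2.33 * 7.7398 * 1.3150 = 23.7149

23.7149 units


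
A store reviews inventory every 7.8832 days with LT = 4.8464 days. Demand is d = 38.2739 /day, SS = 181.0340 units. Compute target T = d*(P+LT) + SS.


P + LT = 12.7296
d*(P+LT) = 38.2739 * 12.7296 = 487.2114
T = 487.2114 + 181.0340 = 668.2454

668.2454 units


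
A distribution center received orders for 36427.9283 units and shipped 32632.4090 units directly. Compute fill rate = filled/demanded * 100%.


FR = 32632.4090 / 36427.9283 * 100 = 89.5807

89.5807%


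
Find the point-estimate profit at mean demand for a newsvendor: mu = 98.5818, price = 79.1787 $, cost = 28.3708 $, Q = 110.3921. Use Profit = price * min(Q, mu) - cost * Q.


Sales at mu = min(110.3921, 98.5818) = 98.5818
Revenue = 79.1787 * 98.5818 = 7805.5788
Total cost = 28.3708 * 110.3921 = 3131.9122
Profit = 7805.5788 - 3131.9122 = 4673.6666

4673.6666 $


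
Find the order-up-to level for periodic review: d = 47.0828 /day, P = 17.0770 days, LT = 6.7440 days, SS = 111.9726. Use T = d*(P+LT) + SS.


P + LT = 23.8210
d*(P+LT) = 47.0828 * 23.8210 = 1121.5594
T = 1121.5594 + 111.9726 = 1233.5320

1233.5320 units


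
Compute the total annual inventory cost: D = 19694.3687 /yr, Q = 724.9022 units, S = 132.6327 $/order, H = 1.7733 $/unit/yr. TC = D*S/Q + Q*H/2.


Ordering cost = D*S/Q = 3603.4065
Holding cost = Q*H/2 = 642.7345
TC = 3603.4065 + 642.7345 = 4246.1410

4246.1410 $/yr


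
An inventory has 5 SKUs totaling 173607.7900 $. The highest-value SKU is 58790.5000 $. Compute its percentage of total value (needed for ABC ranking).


Top item = 58790.5000
Total = 173607.7900
Percentage = 58790.5000 / 173607.7900 * 100 = 33.8640

33.8640%


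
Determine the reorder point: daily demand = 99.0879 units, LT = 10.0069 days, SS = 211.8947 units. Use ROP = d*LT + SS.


d*LT = 99.0879 * 10.0069 = 991.5627
ROP = 991.5627 + 211.8947 = 1203.4574

1203.4574 units


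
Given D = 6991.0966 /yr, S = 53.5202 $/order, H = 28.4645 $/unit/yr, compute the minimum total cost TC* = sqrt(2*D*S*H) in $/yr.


2*D*S*H = 21300832.9233
TC* = sqrt(21300832.9233) = 4615.2825

4615.2825 $/yr


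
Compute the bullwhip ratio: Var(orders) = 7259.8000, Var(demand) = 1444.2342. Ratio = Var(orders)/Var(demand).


BW = 7259.8000 / 1444.2342 = 5.0267

5.0267


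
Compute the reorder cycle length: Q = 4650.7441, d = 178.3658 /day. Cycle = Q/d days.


Cycle = 4650.7441 / 178.3658 = 26.0742

26.0742 days


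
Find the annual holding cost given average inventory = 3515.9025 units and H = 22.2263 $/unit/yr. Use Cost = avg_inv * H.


Cost = 3515.9025 * 22.2263 = 78145.5037

78145.5037 $/yr


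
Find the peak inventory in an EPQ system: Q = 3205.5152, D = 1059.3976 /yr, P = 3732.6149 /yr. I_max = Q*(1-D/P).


D/P = 0.2838
1 - D/P = 0.7162
I_max = 3205.5152 * 0.7162 = 2295.7200

2295.7200 units


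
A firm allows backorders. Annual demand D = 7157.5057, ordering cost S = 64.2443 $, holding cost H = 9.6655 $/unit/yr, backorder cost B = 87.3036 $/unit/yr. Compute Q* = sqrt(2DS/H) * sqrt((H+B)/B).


sqrt(2DS/H) = 308.4615
sqrt((H+B)/B) = 1.0539
Q* = 308.4615 * 1.0539 = 325.0885

325.0885 units


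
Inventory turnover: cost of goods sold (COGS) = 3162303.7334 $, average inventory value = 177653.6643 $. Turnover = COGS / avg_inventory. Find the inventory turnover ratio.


Turnover = 3162303.7334 / 177653.6643 = 17.8004

17.8004


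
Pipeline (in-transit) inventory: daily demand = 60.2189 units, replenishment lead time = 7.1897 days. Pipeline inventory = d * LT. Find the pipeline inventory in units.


Pipeline = 60.2189 * 7.1897 = 432.9558

432.9558 units


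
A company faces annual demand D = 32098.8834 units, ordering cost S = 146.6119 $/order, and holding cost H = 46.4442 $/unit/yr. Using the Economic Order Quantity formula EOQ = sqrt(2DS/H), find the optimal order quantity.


2*D*S = 2 * 32098.8834 * 146.6119 = 9412156.5663
2*D*S/H = 202655.1554
EOQ = sqrt(202655.1554) = 450.1724

450.1724 units


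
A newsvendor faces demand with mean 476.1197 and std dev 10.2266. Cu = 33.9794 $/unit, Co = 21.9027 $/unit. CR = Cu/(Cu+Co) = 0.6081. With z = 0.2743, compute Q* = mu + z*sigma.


CR = Cu/(Cu+Co) = 33.9794/(33.9794+21.9027) = 0.6081
z = 0.2743
Q* = 476.1197 + 0.2743 * 10.2266 = 478.9249

478.9249 units


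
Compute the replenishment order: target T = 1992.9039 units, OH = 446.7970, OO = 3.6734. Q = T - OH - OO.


Inventory position = OH + OO = 446.7970 + 3.6734 = 450.4704
Q = 1992.9039 - 450.4704 = 1542.4335

1542.4335 units
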